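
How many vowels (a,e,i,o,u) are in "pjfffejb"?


Input: pjfffejb
Checking each character:
  'p' at position 0: consonant
  'j' at position 1: consonant
  'f' at position 2: consonant
  'f' at position 3: consonant
  'f' at position 4: consonant
  'e' at position 5: vowel (running total: 1)
  'j' at position 6: consonant
  'b' at position 7: consonant
Total vowels: 1

1


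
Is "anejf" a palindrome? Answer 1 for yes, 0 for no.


Input: anejf
Reversed: fjena
  Compare pos 0 ('a') with pos 4 ('f'): MISMATCH
  Compare pos 1 ('n') with pos 3 ('j'): MISMATCH
Result: not a palindrome

0


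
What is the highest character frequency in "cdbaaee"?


Input: cdbaaee
Character counts:
  'a': 2
  'b': 1
  'c': 1
  'd': 1
  'e': 2
Maximum frequency: 2

2


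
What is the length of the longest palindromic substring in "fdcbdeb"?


Input: "fdcbdeb"
Checking substrings for palindromes:
  No multi-char palindromic substrings found
Longest palindromic substring: "f" with length 1

1


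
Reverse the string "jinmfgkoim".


Input: jinmfgkoim
Reading characters right to left:
  Position 9: 'm'
  Position 8: 'i'
  Position 7: 'o'
  Position 6: 'k'
  Position 5: 'g'
  Position 4: 'f'
  Position 3: 'm'
  Position 2: 'n'
  Position 1: 'i'
  Position 0: 'j'
Reversed: miokgfmnij

miokgfmnij


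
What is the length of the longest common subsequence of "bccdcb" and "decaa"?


LCS of "bccdcb" and "decaa"
DP table:
           d    e    c    a    a
      0    0    0    0    0    0
  b   0    0    0    0    0    0
  c   0    0    0    1    1    1
  c   0    0    0    1    1    1
  d   0    1    1    1    1    1
  c   0    1    1    2    2    2
  b   0    1    1    2    2    2
LCS length = dp[6][5] = 2

2


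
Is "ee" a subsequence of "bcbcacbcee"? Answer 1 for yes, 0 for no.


Check if "ee" is a subsequence of "bcbcacbcee"
Greedy scan:
  Position 0 ('b'): no match needed
  Position 1 ('c'): no match needed
  Position 2 ('b'): no match needed
  Position 3 ('c'): no match needed
  Position 4 ('a'): no match needed
  Position 5 ('c'): no match needed
  Position 6 ('b'): no match needed
  Position 7 ('c'): no match needed
  Position 8 ('e'): matches sub[0] = 'e'
  Position 9 ('e'): matches sub[1] = 'e'
All 2 characters matched => is a subsequence

1


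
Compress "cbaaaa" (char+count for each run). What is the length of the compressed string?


Input: cbaaaa
Runs:
  'c' x 1 => "c1"
  'b' x 1 => "b1"
  'a' x 4 => "a4"
Compressed: "c1b1a4"
Compressed length: 6

6


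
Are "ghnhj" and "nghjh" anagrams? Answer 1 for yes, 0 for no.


Strings: "ghnhj", "nghjh"
Sorted first:  ghhjn
Sorted second: ghhjn
Sorted forms match => anagrams

1


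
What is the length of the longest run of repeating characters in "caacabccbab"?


Input: "caacabccbab"
Scanning for longest run:
  Position 1 ('a'): new char, reset run to 1
  Position 2 ('a'): continues run of 'a', length=2
  Position 3 ('c'): new char, reset run to 1
  Position 4 ('a'): new char, reset run to 1
  Position 5 ('b'): new char, reset run to 1
  Position 6 ('c'): new char, reset run to 1
  Position 7 ('c'): continues run of 'c', length=2
  Position 8 ('b'): new char, reset run to 1
  Position 9 ('a'): new char, reset run to 1
  Position 10 ('b'): new char, reset run to 1
Longest run: 'a' with length 2

2


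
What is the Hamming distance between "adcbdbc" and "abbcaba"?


Comparing "adcbdbc" and "abbcaba" position by position:
  Position 0: 'a' vs 'a' => same
  Position 1: 'd' vs 'b' => differ
  Position 2: 'c' vs 'b' => differ
  Position 3: 'b' vs 'c' => differ
  Position 4: 'd' vs 'a' => differ
  Position 5: 'b' vs 'b' => same
  Position 6: 'c' vs 'a' => differ
Total differences (Hamming distance): 5

5


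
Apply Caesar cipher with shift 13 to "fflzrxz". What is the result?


Caesar cipher: shift "fflzrxz" by 13
  'f' (pos 5) + 13 = pos 18 = 's'
  'f' (pos 5) + 13 = pos 18 = 's'
  'l' (pos 11) + 13 = pos 24 = 'y'
  'z' (pos 25) + 13 = pos 12 = 'm'
  'r' (pos 17) + 13 = pos 4 = 'e'
  'x' (pos 23) + 13 = pos 10 = 'k'
  'z' (pos 25) + 13 = pos 12 = 'm'
Result: ssymekm

ssymekm


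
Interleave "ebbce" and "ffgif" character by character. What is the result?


Interleaving "ebbce" and "ffgif":
  Position 0: 'e' from first, 'f' from second => "ef"
  Position 1: 'b' from first, 'f' from second => "bf"
  Position 2: 'b' from first, 'g' from second => "bg"
  Position 3: 'c' from first, 'i' from second => "ci"
  Position 4: 'e' from first, 'f' from second => "ef"
Result: efbfbgcief

efbfbgcief


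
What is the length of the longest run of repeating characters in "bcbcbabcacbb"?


Input: "bcbcbabcacbb"
Scanning for longest run:
  Position 1 ('c'): new char, reset run to 1
  Position 2 ('b'): new char, reset run to 1
  Position 3 ('c'): new char, reset run to 1
  Position 4 ('b'): new char, reset run to 1
  Position 5 ('a'): new char, reset run to 1
  Position 6 ('b'): new char, reset run to 1
  Position 7 ('c'): new char, reset run to 1
  Position 8 ('a'): new char, reset run to 1
  Position 9 ('c'): new char, reset run to 1
  Position 10 ('b'): new char, reset run to 1
  Position 11 ('b'): continues run of 'b', length=2
Longest run: 'b' with length 2

2


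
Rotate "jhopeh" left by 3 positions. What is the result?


Input: "jhopeh", rotate left by 3
First 3 characters: "jho"
Remaining characters: "peh"
Concatenate remaining + first: "peh" + "jho" = "pehjho"

pehjho


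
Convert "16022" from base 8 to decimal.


Input: "16022" in base 8
Positional expansion:
  Digit '1' (value 1) x 8^4 = 4096
  Digit '6' (value 6) x 8^3 = 3072
  Digit '0' (value 0) x 8^2 = 0
  Digit '2' (value 2) x 8^1 = 16
  Digit '2' (value 2) x 8^0 = 2
Sum = 7186

7186


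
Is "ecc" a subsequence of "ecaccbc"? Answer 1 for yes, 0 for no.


Check if "ecc" is a subsequence of "ecaccbc"
Greedy scan:
  Position 0 ('e'): matches sub[0] = 'e'
  Position 1 ('c'): matches sub[1] = 'c'
  Position 2 ('a'): no match needed
  Position 3 ('c'): matches sub[2] = 'c'
  Position 4 ('c'): no match needed
  Position 5 ('b'): no match needed
  Position 6 ('c'): no match needed
All 3 characters matched => is a subsequence

1


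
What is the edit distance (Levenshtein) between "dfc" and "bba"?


Computing edit distance: "dfc" -> "bba"
DP table:
           b    b    a
      0    1    2    3
  d   1    1    2    3
  f   2    2    2    3
  c   3    3    3    3
Edit distance = dp[3][3] = 3

3


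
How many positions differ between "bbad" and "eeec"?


Comparing "bbad" and "eeec" position by position:
  Position 0: 'b' vs 'e' => DIFFER
  Position 1: 'b' vs 'e' => DIFFER
  Position 2: 'a' vs 'e' => DIFFER
  Position 3: 'd' vs 'c' => DIFFER
Positions that differ: 4

4


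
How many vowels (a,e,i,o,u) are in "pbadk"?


Input: pbadk
Checking each character:
  'p' at position 0: consonant
  'b' at position 1: consonant
  'a' at position 2: vowel (running total: 1)
  'd' at position 3: consonant
  'k' at position 4: consonant
Total vowels: 1

1


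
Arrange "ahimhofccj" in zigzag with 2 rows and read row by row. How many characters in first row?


Zigzag "ahimhofccj" into 2 rows:
Placing characters:
  'a' => row 0
  'h' => row 1
  'i' => row 0
  'm' => row 1
  'h' => row 0
  'o' => row 1
  'f' => row 0
  'c' => row 1
  'c' => row 0
  'j' => row 1
Rows:
  Row 0: "aihfc"
  Row 1: "hmocj"
First row length: 5

5


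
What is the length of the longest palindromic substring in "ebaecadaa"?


Input: "ebaecadaa"
Checking substrings for palindromes:
  [5:8] "ada" (len 3) => palindrome
  [7:9] "aa" (len 2) => palindrome
Longest palindromic substring: "ada" with length 3

3


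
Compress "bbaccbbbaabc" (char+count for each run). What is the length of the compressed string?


Input: bbaccbbbaabc
Runs:
  'b' x 2 => "b2"
  'a' x 1 => "a1"
  'c' x 2 => "c2"
  'b' x 3 => "b3"
  'a' x 2 => "a2"
  'b' x 1 => "b1"
  'c' x 1 => "c1"
Compressed: "b2a1c2b3a2b1c1"
Compressed length: 14

14


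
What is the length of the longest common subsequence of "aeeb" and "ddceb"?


LCS of "aeeb" and "ddceb"
DP table:
           d    d    c    e    b
      0    0    0    0    0    0
  a   0    0    0    0    0    0
  e   0    0    0    0    1    1
  e   0    0    0    0    1    1
  b   0    0    0    0    1    2
LCS length = dp[4][5] = 2

2


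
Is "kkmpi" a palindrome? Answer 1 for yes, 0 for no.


Input: kkmpi
Reversed: ipmkk
  Compare pos 0 ('k') with pos 4 ('i'): MISMATCH
  Compare pos 1 ('k') with pos 3 ('p'): MISMATCH
Result: not a palindrome

0


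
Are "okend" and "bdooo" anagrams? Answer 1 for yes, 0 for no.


Strings: "okend", "bdooo"
Sorted first:  dekno
Sorted second: bdooo
Differ at position 0: 'd' vs 'b' => not anagrams

0


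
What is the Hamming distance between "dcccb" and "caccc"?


Comparing "dcccb" and "caccc" position by position:
  Position 0: 'd' vs 'c' => differ
  Position 1: 'c' vs 'a' => differ
  Position 2: 'c' vs 'c' => same
  Position 3: 'c' vs 'c' => same
  Position 4: 'b' vs 'c' => differ
Total differences (Hamming distance): 3

3


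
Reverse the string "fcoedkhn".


Input: fcoedkhn
Reading characters right to left:
  Position 7: 'n'
  Position 6: 'h'
  Position 5: 'k'
  Position 4: 'd'
  Position 3: 'e'
  Position 2: 'o'
  Position 1: 'c'
  Position 0: 'f'
Reversed: nhkdeocf

nhkdeocf


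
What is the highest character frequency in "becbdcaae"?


Input: becbdcaae
Character counts:
  'a': 2
  'b': 2
  'c': 2
  'd': 1
  'e': 2
Maximum frequency: 2

2


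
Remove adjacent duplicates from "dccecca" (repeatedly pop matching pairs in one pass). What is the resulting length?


Input: dccecca
Stack-based adjacent duplicate removal:
  Read 'd': push. Stack: d
  Read 'c': push. Stack: dc
  Read 'c': matches stack top 'c' => pop. Stack: d
  Read 'e': push. Stack: de
  Read 'c': push. Stack: dec
  Read 'c': matches stack top 'c' => pop. Stack: de
  Read 'a': push. Stack: dea
Final stack: "dea" (length 3)

3


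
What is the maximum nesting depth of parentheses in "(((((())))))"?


Input: "(((((())))))"
Tracking depth:
  Position 0 '(': depth becomes 1
  Position 1 '(': depth becomes 2
  Position 2 '(': depth becomes 3
  Position 3 '(': depth becomes 4
  Position 4 '(': depth becomes 5
  Position 5 '(': depth becomes 6
  Position 6 ')': depth becomes 5
  Position 7 ')': depth becomes 4
  Position 8 ')': depth becomes 3
  Position 9 ')': depth becomes 2
  Position 10 ')': depth becomes 1
  Position 11 ')': depth becomes 0
Maximum depth reached: 6

6


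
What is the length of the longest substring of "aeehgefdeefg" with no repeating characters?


Input: "aeehgefdeefg"
Sliding window (track last position of each char):
  Position 0 ('a'): window [0,0] length 1 -- new best
  Position 1 ('e'): window [0,1] length 2 -- new best
  Position 2 ('e'): repeat (last at 1), move window start to 2
  Position 2 ('e'): window [2,2] length 1
  Position 3 ('h'): window [2,3] length 2
  Position 4 ('g'): window [2,4] length 3 -- new best
  Position 5 ('e'): repeat (last at 2), move window start to 3
  Position 5 ('e'): window [3,5] length 3
  Position 6 ('f'): window [3,6] length 4 -- new best
  Position 7 ('d'): window [3,7] length 5 -- new best
  Position 8 ('e'): repeat (last at 5), move window start to 6
  Position 8 ('e'): window [6,8] length 3
  Position 9 ('e'): repeat (last at 8), move window start to 9
  Position 9 ('e'): window [9,9] length 1
  Position 10 ('f'): window [9,10] length 2
  Position 11 ('g'): window [9,11] length 3
Longest substring with no repeats: "hgefd" with length 5

5


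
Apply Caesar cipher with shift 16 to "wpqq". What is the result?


Caesar cipher: shift "wpqq" by 16
  'w' (pos 22) + 16 = pos 12 = 'm'
  'p' (pos 15) + 16 = pos 5 = 'f'
  'q' (pos 16) + 16 = pos 6 = 'g'
  'q' (pos 16) + 16 = pos 6 = 'g'
Result: mfgg

mfgg


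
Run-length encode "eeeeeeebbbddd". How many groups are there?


Input: eeeeeeebbbddd
Scanning for consecutive runs:
  Group 1: 'e' x 7 (positions 0-6)
  Group 2: 'b' x 3 (positions 7-9)
  Group 3: 'd' x 3 (positions 10-12)
Total groups: 3

3


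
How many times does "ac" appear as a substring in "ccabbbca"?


Searching for "ac" in "ccabbbca"
Scanning each position:
  Position 0: "cc" => no
  Position 1: "ca" => no
  Position 2: "ab" => no
  Position 3: "bb" => no
  Position 4: "bb" => no
  Position 5: "bc" => no
  Position 6: "ca" => no
Total occurrences: 0

0


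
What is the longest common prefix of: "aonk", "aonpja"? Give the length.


Words: aonk, aonpja
  Position 0: all 'a' => match
  Position 1: all 'o' => match
  Position 2: all 'n' => match
  Position 3: ('k', 'p') => mismatch, stop
LCP = "aon" (length 3)

3


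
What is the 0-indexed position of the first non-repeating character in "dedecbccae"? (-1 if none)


Input: dedecbccae
Character frequencies:
  'a': 1
  'b': 1
  'c': 3
  'd': 2
  'e': 3
Scanning left to right for freq == 1:
  Position 0 ('d'): freq=2, skip
  Position 1 ('e'): freq=3, skip
  Position 2 ('d'): freq=2, skip
  Position 3 ('e'): freq=3, skip
  Position 4 ('c'): freq=3, skip
  Position 5 ('b'): unique! => answer = 5

5


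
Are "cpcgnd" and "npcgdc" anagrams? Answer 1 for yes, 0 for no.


Strings: "cpcgnd", "npcgdc"
Sorted first:  ccdgnp
Sorted second: ccdgnp
Sorted forms match => anagrams

1


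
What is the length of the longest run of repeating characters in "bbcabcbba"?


Input: "bbcabcbba"
Scanning for longest run:
  Position 1 ('b'): continues run of 'b', length=2
  Position 2 ('c'): new char, reset run to 1
  Position 3 ('a'): new char, reset run to 1
  Position 4 ('b'): new char, reset run to 1
  Position 5 ('c'): new char, reset run to 1
  Position 6 ('b'): new char, reset run to 1
  Position 7 ('b'): continues run of 'b', length=2
  Position 8 ('a'): new char, reset run to 1
Longest run: 'b' with length 2

2


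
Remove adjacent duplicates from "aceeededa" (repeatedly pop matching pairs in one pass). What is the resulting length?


Input: aceeededa
Stack-based adjacent duplicate removal:
  Read 'a': push. Stack: a
  Read 'c': push. Stack: ac
  Read 'e': push. Stack: ace
  Read 'e': matches stack top 'e' => pop. Stack: ac
  Read 'e': push. Stack: ace
  Read 'd': push. Stack: aced
  Read 'e': push. Stack: acede
  Read 'd': push. Stack: aceded
  Read 'a': push. Stack: acededa
Final stack: "acededa" (length 7)

7


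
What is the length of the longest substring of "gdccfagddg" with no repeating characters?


Input: "gdccfagddg"
Sliding window (track last position of each char):
  Position 0 ('g'): window [0,0] length 1 -- new best
  Position 1 ('d'): window [0,1] length 2 -- new best
  Position 2 ('c'): window [0,2] length 3 -- new best
  Position 3 ('c'): repeat (last at 2), move window start to 3
  Position 3 ('c'): window [3,3] length 1
  Position 4 ('f'): window [3,4] length 2
  Position 5 ('a'): window [3,5] length 3
  Position 6 ('g'): window [3,6] length 4 -- new best
  Position 7 ('d'): window [3,7] length 5 -- new best
  Position 8 ('d'): repeat (last at 7), move window start to 8
  Position 8 ('d'): window [8,8] length 1
  Position 9 ('g'): window [8,9] length 2
Longest substring with no repeats: "cfagd" with length 5

5


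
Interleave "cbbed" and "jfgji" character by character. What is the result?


Interleaving "cbbed" and "jfgji":
  Position 0: 'c' from first, 'j' from second => "cj"
  Position 1: 'b' from first, 'f' from second => "bf"
  Position 2: 'b' from first, 'g' from second => "bg"
  Position 3: 'e' from first, 'j' from second => "ej"
  Position 4: 'd' from first, 'i' from second => "di"
Result: cjbfbgejdi

cjbfbgejdi


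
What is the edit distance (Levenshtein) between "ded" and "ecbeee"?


Computing edit distance: "ded" -> "ecbeee"
DP table:
           e    c    b    e    e    e
      0    1    2    3    4    5    6
  d   1    1    2    3    4    5    6
  e   2    1    2    3    3    4    5
  d   3    2    2    3    4    4    5
Edit distance = dp[3][6] = 5

5


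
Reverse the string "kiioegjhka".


Input: kiioegjhka
Reading characters right to left:
  Position 9: 'a'
  Position 8: 'k'
  Position 7: 'h'
  Position 6: 'j'
  Position 5: 'g'
  Position 4: 'e'
  Position 3: 'o'
  Position 2: 'i'
  Position 1: 'i'
  Position 0: 'k'
Reversed: akhjgeoiik

akhjgeoiik


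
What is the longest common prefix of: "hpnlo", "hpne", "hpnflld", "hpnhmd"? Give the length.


Words: hpnlo, hpne, hpnflld, hpnhmd
  Position 0: all 'h' => match
  Position 1: all 'p' => match
  Position 2: all 'n' => match
  Position 3: ('l', 'e', 'f', 'h') => mismatch, stop
LCP = "hpn" (length 3)

3


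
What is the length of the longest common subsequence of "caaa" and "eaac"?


LCS of "caaa" and "eaac"
DP table:
           e    a    a    c
      0    0    0    0    0
  c   0    0    0    0    1
  a   0    0    1    1    1
  a   0    0    1    2    2
  a   0    0    1    2    2
LCS length = dp[4][4] = 2

2


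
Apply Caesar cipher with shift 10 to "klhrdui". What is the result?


Caesar cipher: shift "klhrdui" by 10
  'k' (pos 10) + 10 = pos 20 = 'u'
  'l' (pos 11) + 10 = pos 21 = 'v'
  'h' (pos 7) + 10 = pos 17 = 'r'
  'r' (pos 17) + 10 = pos 1 = 'b'
  'd' (pos 3) + 10 = pos 13 = 'n'
  'u' (pos 20) + 10 = pos 4 = 'e'
  'i' (pos 8) + 10 = pos 18 = 's'
Result: uvrbnes

uvrbnes


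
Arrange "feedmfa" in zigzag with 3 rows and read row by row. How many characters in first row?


Zigzag "feedmfa" into 3 rows:
Placing characters:
  'f' => row 0
  'e' => row 1
  'e' => row 2
  'd' => row 1
  'm' => row 0
  'f' => row 1
  'a' => row 2
Rows:
  Row 0: "fm"
  Row 1: "edf"
  Row 2: "ea"
First row length: 2

2


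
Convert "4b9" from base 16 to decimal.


Input: "4b9" in base 16
Positional expansion:
  Digit '4' (value 4) x 16^2 = 1024
  Digit 'b' (value 11) x 16^1 = 176
  Digit '9' (value 9) x 16^0 = 9
Sum = 1209

1209


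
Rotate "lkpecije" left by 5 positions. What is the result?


Input: "lkpecije", rotate left by 5
First 5 characters: "lkpec"
Remaining characters: "ije"
Concatenate remaining + first: "ije" + "lkpec" = "ijelkpec"

ijelkpec


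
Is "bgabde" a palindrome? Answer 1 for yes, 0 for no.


Input: bgabde
Reversed: edbagb
  Compare pos 0 ('b') with pos 5 ('e'): MISMATCH
  Compare pos 1 ('g') with pos 4 ('d'): MISMATCH
  Compare pos 2 ('a') with pos 3 ('b'): MISMATCH
Result: not a palindrome

0


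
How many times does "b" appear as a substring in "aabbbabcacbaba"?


Searching for "b" in "aabbbabcacbaba"
Scanning each position:
  Position 0: "a" => no
  Position 1: "a" => no
  Position 2: "b" => MATCH
  Position 3: "b" => MATCH
  Position 4: "b" => MATCH
  Position 5: "a" => no
  Position 6: "b" => MATCH
  Position 7: "c" => no
  Position 8: "a" => no
  Position 9: "c" => no
  Position 10: "b" => MATCH
  Position 11: "a" => no
  Position 12: "b" => MATCH
  Position 13: "a" => no
Total occurrences: 6

6


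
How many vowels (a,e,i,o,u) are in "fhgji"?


Input: fhgji
Checking each character:
  'f' at position 0: consonant
  'h' at position 1: consonant
  'g' at position 2: consonant
  'j' at position 3: consonant
  'i' at position 4: vowel (running total: 1)
Total vowels: 1

1


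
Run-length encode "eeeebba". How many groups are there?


Input: eeeebba
Scanning for consecutive runs:
  Group 1: 'e' x 4 (positions 0-3)
  Group 2: 'b' x 2 (positions 4-5)
  Group 3: 'a' x 1 (positions 6-6)
Total groups: 3

3


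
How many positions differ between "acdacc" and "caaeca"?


Comparing "acdacc" and "caaeca" position by position:
  Position 0: 'a' vs 'c' => DIFFER
  Position 1: 'c' vs 'a' => DIFFER
  Position 2: 'd' vs 'a' => DIFFER
  Position 3: 'a' vs 'e' => DIFFER
  Position 4: 'c' vs 'c' => same
  Position 5: 'c' vs 'a' => DIFFER
Positions that differ: 5

5


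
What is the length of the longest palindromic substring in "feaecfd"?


Input: "feaecfd"
Checking substrings for palindromes:
  [1:4] "eae" (len 3) => palindrome
Longest palindromic substring: "eae" with length 3

3


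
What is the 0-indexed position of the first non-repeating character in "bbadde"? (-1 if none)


Input: bbadde
Character frequencies:
  'a': 1
  'b': 2
  'd': 2
  'e': 1
Scanning left to right for freq == 1:
  Position 0 ('b'): freq=2, skip
  Position 1 ('b'): freq=2, skip
  Position 2 ('a'): unique! => answer = 2

2


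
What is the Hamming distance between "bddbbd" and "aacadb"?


Comparing "bddbbd" and "aacadb" position by position:
  Position 0: 'b' vs 'a' => differ
  Position 1: 'd' vs 'a' => differ
  Position 2: 'd' vs 'c' => differ
  Position 3: 'b' vs 'a' => differ
  Position 4: 'b' vs 'd' => differ
  Position 5: 'd' vs 'b' => differ
Total differences (Hamming distance): 6

6


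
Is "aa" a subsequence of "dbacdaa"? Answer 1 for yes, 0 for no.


Check if "aa" is a subsequence of "dbacdaa"
Greedy scan:
  Position 0 ('d'): no match needed
  Position 1 ('b'): no match needed
  Position 2 ('a'): matches sub[0] = 'a'
  Position 3 ('c'): no match needed
  Position 4 ('d'): no match needed
  Position 5 ('a'): matches sub[1] = 'a'
  Position 6 ('a'): no match needed
All 2 characters matched => is a subsequence

1


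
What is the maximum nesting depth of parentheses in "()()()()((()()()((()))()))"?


Input: "()()()()((()()()((()))()))"
Tracking depth:
  Position 0 '(': depth becomes 1
  Position 1 ')': depth becomes 0
  Position 2 '(': depth becomes 1
  Position 3 ')': depth becomes 0
  Position 4 '(': depth becomes 1
  Position 5 ')': depth becomes 0
  Position 6 '(': depth becomes 1
  Position 7 ')': depth becomes 0
  Position 8 '(': depth becomes 1
  Position 9 '(': depth becomes 2
  Position 10 '(': depth becomes 3
  Position 11 ')': depth becomes 2
  Position 12 '(': depth becomes 3
  Position 13 ')': depth becomes 2
  Position 14 '(': depth becomes 3
  Position 15 ')': depth becomes 2
  Position 16 '(': depth becomes 3
  Position 17 '(': depth becomes 4
  Position 18 '(': depth becomes 5
  Position 19 ')': depth becomes 4
  Position 20 ')': depth becomes 3
  Position 21 ')': depth becomes 2
  Position 22 '(': depth becomes 3
  Position 23 ')': depth becomes 2
  Position 24 ')': depth becomes 1
  Position 25 ')': depth becomes 0
Maximum depth reached: 5

5


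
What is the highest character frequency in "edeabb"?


Input: edeabb
Character counts:
  'a': 1
  'b': 2
  'd': 1
  'e': 2
Maximum frequency: 2

2


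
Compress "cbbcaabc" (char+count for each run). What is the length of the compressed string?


Input: cbbcaabc
Runs:
  'c' x 1 => "c1"
  'b' x 2 => "b2"
  'c' x 1 => "c1"
  'a' x 2 => "a2"
  'b' x 1 => "b1"
  'c' x 1 => "c1"
Compressed: "c1b2c1a2b1c1"
Compressed length: 12

12


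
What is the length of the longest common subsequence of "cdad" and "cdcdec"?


LCS of "cdad" and "cdcdec"
DP table:
           c    d    c    d    e    c
      0    0    0    0    0    0    0
  c   0    1    1    1    1    1    1
  d   0    1    2    2    2    2    2
  a   0    1    2    2    2    2    2
  d   0    1    2    2    3    3    3
LCS length = dp[4][6] = 3

3


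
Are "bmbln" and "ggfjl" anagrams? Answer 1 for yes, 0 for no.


Strings: "bmbln", "ggfjl"
Sorted first:  bblmn
Sorted second: fggjl
Differ at position 0: 'b' vs 'f' => not anagrams

0


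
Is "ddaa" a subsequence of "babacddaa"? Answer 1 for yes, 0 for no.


Check if "ddaa" is a subsequence of "babacddaa"
Greedy scan:
  Position 0 ('b'): no match needed
  Position 1 ('a'): no match needed
  Position 2 ('b'): no match needed
  Position 3 ('a'): no match needed
  Position 4 ('c'): no match needed
  Position 5 ('d'): matches sub[0] = 'd'
  Position 6 ('d'): matches sub[1] = 'd'
  Position 7 ('a'): matches sub[2] = 'a'
  Position 8 ('a'): matches sub[3] = 'a'
All 4 characters matched => is a subsequence

1


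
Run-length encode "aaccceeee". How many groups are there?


Input: aaccceeee
Scanning for consecutive runs:
  Group 1: 'a' x 2 (positions 0-1)
  Group 2: 'c' x 3 (positions 2-4)
  Group 3: 'e' x 4 (positions 5-8)
Total groups: 3

3


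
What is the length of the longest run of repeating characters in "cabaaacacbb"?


Input: "cabaaacacbb"
Scanning for longest run:
  Position 1 ('a'): new char, reset run to 1
  Position 2 ('b'): new char, reset run to 1
  Position 3 ('a'): new char, reset run to 1
  Position 4 ('a'): continues run of 'a', length=2
  Position 5 ('a'): continues run of 'a', length=3
  Position 6 ('c'): new char, reset run to 1
  Position 7 ('a'): new char, reset run to 1
  Position 8 ('c'): new char, reset run to 1
  Position 9 ('b'): new char, reset run to 1
  Position 10 ('b'): continues run of 'b', length=2
Longest run: 'a' with length 3

3


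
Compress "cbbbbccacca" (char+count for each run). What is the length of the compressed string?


Input: cbbbbccacca
Runs:
  'c' x 1 => "c1"
  'b' x 4 => "b4"
  'c' x 2 => "c2"
  'a' x 1 => "a1"
  'c' x 2 => "c2"
  'a' x 1 => "a1"
Compressed: "c1b4c2a1c2a1"
Compressed length: 12

12


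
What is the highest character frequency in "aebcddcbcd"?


Input: aebcddcbcd
Character counts:
  'a': 1
  'b': 2
  'c': 3
  'd': 3
  'e': 1
Maximum frequency: 3

3


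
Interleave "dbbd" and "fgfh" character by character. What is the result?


Interleaving "dbbd" and "fgfh":
  Position 0: 'd' from first, 'f' from second => "df"
  Position 1: 'b' from first, 'g' from second => "bg"
  Position 2: 'b' from first, 'f' from second => "bf"
  Position 3: 'd' from first, 'h' from second => "dh"
Result: dfbgbfdh

dfbgbfdh


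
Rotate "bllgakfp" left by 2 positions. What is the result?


Input: "bllgakfp", rotate left by 2
First 2 characters: "bl"
Remaining characters: "lgakfp"
Concatenate remaining + first: "lgakfp" + "bl" = "lgakfpbl"

lgakfpbl


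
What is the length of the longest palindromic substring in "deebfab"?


Input: "deebfab"
Checking substrings for palindromes:
  [1:3] "ee" (len 2) => palindrome
Longest palindromic substring: "ee" with length 2

2


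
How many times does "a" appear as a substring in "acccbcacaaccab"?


Searching for "a" in "acccbcacaaccab"
Scanning each position:
  Position 0: "a" => MATCH
  Position 1: "c" => no
  Position 2: "c" => no
  Position 3: "c" => no
  Position 4: "b" => no
  Position 5: "c" => no
  Position 6: "a" => MATCH
  Position 7: "c" => no
  Position 8: "a" => MATCH
  Position 9: "a" => MATCH
  Position 10: "c" => no
  Position 11: "c" => no
  Position 12: "a" => MATCH
  Position 13: "b" => no
Total occurrences: 5

5


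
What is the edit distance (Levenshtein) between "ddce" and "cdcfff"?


Computing edit distance: "ddce" -> "cdcfff"
DP table:
           c    d    c    f    f    f
      0    1    2    3    4    5    6
  d   1    1    1    2    3    4    5
  d   2    2    1    2    3    4    5
  c   3    2    2    1    2    3    4
  e   4    3    3    2    2    3    4
Edit distance = dp[4][6] = 4

4


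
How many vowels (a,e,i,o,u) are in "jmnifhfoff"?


Input: jmnifhfoff
Checking each character:
  'j' at position 0: consonant
  'm' at position 1: consonant
  'n' at position 2: consonant
  'i' at position 3: vowel (running total: 1)
  'f' at position 4: consonant
  'h' at position 5: consonant
  'f' at position 6: consonant
  'o' at position 7: vowel (running total: 2)
  'f' at position 8: consonant
  'f' at position 9: consonant
Total vowels: 2

2


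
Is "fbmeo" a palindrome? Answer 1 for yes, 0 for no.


Input: fbmeo
Reversed: oembf
  Compare pos 0 ('f') with pos 4 ('o'): MISMATCH
  Compare pos 1 ('b') with pos 3 ('e'): MISMATCH
Result: not a palindrome

0


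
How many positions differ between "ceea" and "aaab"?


Comparing "ceea" and "aaab" position by position:
  Position 0: 'c' vs 'a' => DIFFER
  Position 1: 'e' vs 'a' => DIFFER
  Position 2: 'e' vs 'a' => DIFFER
  Position 3: 'a' vs 'b' => DIFFER
Positions that differ: 4

4


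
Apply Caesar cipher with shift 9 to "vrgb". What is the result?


Caesar cipher: shift "vrgb" by 9
  'v' (pos 21) + 9 = pos 4 = 'e'
  'r' (pos 17) + 9 = pos 0 = 'a'
  'g' (pos 6) + 9 = pos 15 = 'p'
  'b' (pos 1) + 9 = pos 10 = 'k'
Result: eapk

eapk


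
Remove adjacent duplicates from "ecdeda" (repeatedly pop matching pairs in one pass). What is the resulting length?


Input: ecdeda
Stack-based adjacent duplicate removal:
  Read 'e': push. Stack: e
  Read 'c': push. Stack: ec
  Read 'd': push. Stack: ecd
  Read 'e': push. Stack: ecde
  Read 'd': push. Stack: ecded
  Read 'a': push. Stack: ecdeda
Final stack: "ecdeda" (length 6)

6


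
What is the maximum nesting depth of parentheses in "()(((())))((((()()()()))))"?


Input: "()(((())))((((()()()()))))"
Tracking depth:
  Position 0 '(': depth becomes 1
  Position 1 ')': depth becomes 0
  Position 2 '(': depth becomes 1
  Position 3 '(': depth becomes 2
  Position 4 '(': depth becomes 3
  Position 5 '(': depth becomes 4
  Position 6 ')': depth becomes 3
  Position 7 ')': depth becomes 2
  Position 8 ')': depth becomes 1
  Position 9 ')': depth becomes 0
  Position 10 '(': depth becomes 1
  Position 11 '(': depth becomes 2
  Position 12 '(': depth becomes 3
  Position 13 '(': depth becomes 4
  Position 14 '(': depth becomes 5
  Position 15 ')': depth becomes 4
  Position 16 '(': depth becomes 5
  Position 17 ')': depth becomes 4
  Position 18 '(': depth becomes 5
  Position 19 ')': depth becomes 4
  Position 20 '(': depth becomes 5
  Position 21 ')': depth becomes 4
  Position 22 ')': depth becomes 3
  Position 23 ')': depth becomes 2
  Position 24 ')': depth becomes 1
  Position 25 ')': depth becomes 0
Maximum depth reached: 5

5


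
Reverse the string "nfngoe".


Input: nfngoe
Reading characters right to left:
  Position 5: 'e'
  Position 4: 'o'
  Position 3: 'g'
  Position 2: 'n'
  Position 1: 'f'
  Position 0: 'n'
Reversed: eognfn

eognfn


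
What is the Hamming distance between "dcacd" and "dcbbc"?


Comparing "dcacd" and "dcbbc" position by position:
  Position 0: 'd' vs 'd' => same
  Position 1: 'c' vs 'c' => same
  Position 2: 'a' vs 'b' => differ
  Position 3: 'c' vs 'b' => differ
  Position 4: 'd' vs 'c' => differ
Total differences (Hamming distance): 3

3


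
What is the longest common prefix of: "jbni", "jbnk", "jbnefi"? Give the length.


Words: jbni, jbnk, jbnefi
  Position 0: all 'j' => match
  Position 1: all 'b' => match
  Position 2: all 'n' => match
  Position 3: ('i', 'k', 'e') => mismatch, stop
LCP = "jbn" (length 3)

3


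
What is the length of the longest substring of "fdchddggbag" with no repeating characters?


Input: "fdchddggbag"
Sliding window (track last position of each char):
  Position 0 ('f'): window [0,0] length 1 -- new best
  Position 1 ('d'): window [0,1] length 2 -- new best
  Position 2 ('c'): window [0,2] length 3 -- new best
  Position 3 ('h'): window [0,3] length 4 -- new best
  Position 4 ('d'): repeat (last at 1), move window start to 2
  Position 4 ('d'): window [2,4] length 3
  Position 5 ('d'): repeat (last at 4), move window start to 5
  Position 5 ('d'): window [5,5] length 1
  Position 6 ('g'): window [5,6] length 2
  Position 7 ('g'): repeat (last at 6), move window start to 7
  Position 7 ('g'): window [7,7] length 1
  Position 8 ('b'): window [7,8] length 2
  Position 9 ('a'): window [7,9] length 3
  Position 10 ('g'): repeat (last at 7), move window start to 8
  Position 10 ('g'): window [8,10] length 3
Longest substring with no repeats: "fdch" with length 4

4


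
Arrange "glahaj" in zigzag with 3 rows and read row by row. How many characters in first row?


Zigzag "glahaj" into 3 rows:
Placing characters:
  'g' => row 0
  'l' => row 1
  'a' => row 2
  'h' => row 1
  'a' => row 0
  'j' => row 1
Rows:
  Row 0: "ga"
  Row 1: "lhj"
  Row 2: "a"
First row length: 2

2


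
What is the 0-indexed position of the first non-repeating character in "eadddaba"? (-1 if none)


Input: eadddaba
Character frequencies:
  'a': 3
  'b': 1
  'd': 3
  'e': 1
Scanning left to right for freq == 1:
  Position 0 ('e'): unique! => answer = 0

0


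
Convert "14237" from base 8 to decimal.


Input: "14237" in base 8
Positional expansion:
  Digit '1' (value 1) x 8^4 = 4096
  Digit '4' (value 4) x 8^3 = 2048
  Digit '2' (value 2) x 8^2 = 128
  Digit '3' (value 3) x 8^1 = 24
  Digit '7' (value 7) x 8^0 = 7
Sum = 6303

6303


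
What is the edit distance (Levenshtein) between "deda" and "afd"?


Computing edit distance: "deda" -> "afd"
DP table:
           a    f    d
      0    1    2    3
  d   1    1    2    2
  e   2    2    2    3
  d   3    3    3    2
  a   4    3    4    3
Edit distance = dp[4][3] = 3

3


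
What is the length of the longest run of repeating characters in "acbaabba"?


Input: "acbaabba"
Scanning for longest run:
  Position 1 ('c'): new char, reset run to 1
  Position 2 ('b'): new char, reset run to 1
  Position 3 ('a'): new char, reset run to 1
  Position 4 ('a'): continues run of 'a', length=2
  Position 5 ('b'): new char, reset run to 1
  Position 6 ('b'): continues run of 'b', length=2
  Position 7 ('a'): new char, reset run to 1
Longest run: 'a' with length 2

2


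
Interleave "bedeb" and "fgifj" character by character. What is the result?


Interleaving "bedeb" and "fgifj":
  Position 0: 'b' from first, 'f' from second => "bf"
  Position 1: 'e' from first, 'g' from second => "eg"
  Position 2: 'd' from first, 'i' from second => "di"
  Position 3: 'e' from first, 'f' from second => "ef"
  Position 4: 'b' from first, 'j' from second => "bj"
Result: bfegdiefbj

bfegdiefbj


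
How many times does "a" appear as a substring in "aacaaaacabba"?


Searching for "a" in "aacaaaacabba"
Scanning each position:
  Position 0: "a" => MATCH
  Position 1: "a" => MATCH
  Position 2: "c" => no
  Position 3: "a" => MATCH
  Position 4: "a" => MATCH
  Position 5: "a" => MATCH
  Position 6: "a" => MATCH
  Position 7: "c" => no
  Position 8: "a" => MATCH
  Position 9: "b" => no
  Position 10: "b" => no
  Position 11: "a" => MATCH
Total occurrences: 8

8


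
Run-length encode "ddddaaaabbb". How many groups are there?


Input: ddddaaaabbb
Scanning for consecutive runs:
  Group 1: 'd' x 4 (positions 0-3)
  Group 2: 'a' x 4 (positions 4-7)
  Group 3: 'b' x 3 (positions 8-10)
Total groups: 3

3


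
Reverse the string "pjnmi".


Input: pjnmi
Reading characters right to left:
  Position 4: 'i'
  Position 3: 'm'
  Position 2: 'n'
  Position 1: 'j'
  Position 0: 'p'
Reversed: imnjp

imnjp


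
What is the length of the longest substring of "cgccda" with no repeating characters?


Input: "cgccda"
Sliding window (track last position of each char):
  Position 0 ('c'): window [0,0] length 1 -- new best
  Position 1 ('g'): window [0,1] length 2 -- new best
  Position 2 ('c'): repeat (last at 0), move window start to 1
  Position 2 ('c'): window [1,2] length 2
  Position 3 ('c'): repeat (last at 2), move window start to 3
  Position 3 ('c'): window [3,3] length 1
  Position 4 ('d'): window [3,4] length 2
  Position 5 ('a'): window [3,5] length 3 -- new best
Longest substring with no repeats: "cda" with length 3

3


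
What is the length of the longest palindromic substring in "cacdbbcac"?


Input: "cacdbbcac"
Checking substrings for palindromes:
  [0:3] "cac" (len 3) => palindrome
  [6:9] "cac" (len 3) => palindrome
  [4:6] "bb" (len 2) => palindrome
Longest palindromic substring: "cac" with length 3

3


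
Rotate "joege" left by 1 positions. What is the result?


Input: "joege", rotate left by 1
First 1 characters: "j"
Remaining characters: "oege"
Concatenate remaining + first: "oege" + "j" = "oegej"

oegej


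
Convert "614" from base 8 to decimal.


Input: "614" in base 8
Positional expansion:
  Digit '6' (value 6) x 8^2 = 384
  Digit '1' (value 1) x 8^1 = 8
  Digit '4' (value 4) x 8^0 = 4
Sum = 396

396


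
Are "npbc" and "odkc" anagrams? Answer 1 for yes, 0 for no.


Strings: "npbc", "odkc"
Sorted first:  bcnp
Sorted second: cdko
Differ at position 0: 'b' vs 'c' => not anagrams

0


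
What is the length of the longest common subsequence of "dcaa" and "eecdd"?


LCS of "dcaa" and "eecdd"
DP table:
           e    e    c    d    d
      0    0    0    0    0    0
  d   0    0    0    0    1    1
  c   0    0    0    1    1    1
  a   0    0    0    1    1    1
  a   0    0    0    1    1    1
LCS length = dp[4][5] = 1

1


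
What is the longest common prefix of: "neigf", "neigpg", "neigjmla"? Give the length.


Words: neigf, neigpg, neigjmla
  Position 0: all 'n' => match
  Position 1: all 'e' => match
  Position 2: all 'i' => match
  Position 3: all 'g' => match
  Position 4: ('f', 'p', 'j') => mismatch, stop
LCP = "neig" (length 4)

4


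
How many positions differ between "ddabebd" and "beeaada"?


Comparing "ddabebd" and "beeaada" position by position:
  Position 0: 'd' vs 'b' => DIFFER
  Position 1: 'd' vs 'e' => DIFFER
  Position 2: 'a' vs 'e' => DIFFER
  Position 3: 'b' vs 'a' => DIFFER
  Position 4: 'e' vs 'a' => DIFFER
  Position 5: 'b' vs 'd' => DIFFER
  Position 6: 'd' vs 'a' => DIFFER
Positions that differ: 7

7


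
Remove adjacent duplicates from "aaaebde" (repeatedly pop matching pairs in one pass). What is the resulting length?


Input: aaaebde
Stack-based adjacent duplicate removal:
  Read 'a': push. Stack: a
  Read 'a': matches stack top 'a' => pop. Stack: (empty)
  Read 'a': push. Stack: a
  Read 'e': push. Stack: ae
  Read 'b': push. Stack: aeb
  Read 'd': push. Stack: aebd
  Read 'e': push. Stack: aebde
Final stack: "aebde" (length 5)

5


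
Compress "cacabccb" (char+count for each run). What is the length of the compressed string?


Input: cacabccb
Runs:
  'c' x 1 => "c1"
  'a' x 1 => "a1"
  'c' x 1 => "c1"
  'a' x 1 => "a1"
  'b' x 1 => "b1"
  'c' x 2 => "c2"
  'b' x 1 => "b1"
Compressed: "c1a1c1a1b1c2b1"
Compressed length: 14

14


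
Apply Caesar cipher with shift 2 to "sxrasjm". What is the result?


Caesar cipher: shift "sxrasjm" by 2
  's' (pos 18) + 2 = pos 20 = 'u'
  'x' (pos 23) + 2 = pos 25 = 'z'
  'r' (pos 17) + 2 = pos 19 = 't'
  'a' (pos 0) + 2 = pos 2 = 'c'
  's' (pos 18) + 2 = pos 20 = 'u'
  'j' (pos 9) + 2 = pos 11 = 'l'
  'm' (pos 12) + 2 = pos 14 = 'o'
Result: uztculo

uztculo


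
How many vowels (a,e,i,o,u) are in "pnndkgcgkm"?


Input: pnndkgcgkm
Checking each character:
  'p' at position 0: consonant
  'n' at position 1: consonant
  'n' at position 2: consonant
  'd' at position 3: consonant
  'k' at position 4: consonant
  'g' at position 5: consonant
  'c' at position 6: consonant
  'g' at position 7: consonant
  'k' at position 8: consonant
  'm' at position 9: consonant
Total vowels: 0

0


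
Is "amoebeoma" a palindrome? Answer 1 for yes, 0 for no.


Input: amoebeoma
Reversed: amoebeoma
  Compare pos 0 ('a') with pos 8 ('a'): match
  Compare pos 1 ('m') with pos 7 ('m'): match
  Compare pos 2 ('o') with pos 6 ('o'): match
  Compare pos 3 ('e') with pos 5 ('e'): match
Result: palindrome

1


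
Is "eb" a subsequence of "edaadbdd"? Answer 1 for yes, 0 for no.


Check if "eb" is a subsequence of "edaadbdd"
Greedy scan:
  Position 0 ('e'): matches sub[0] = 'e'
  Position 1 ('d'): no match needed
  Position 2 ('a'): no match needed
  Position 3 ('a'): no match needed
  Position 4 ('d'): no match needed
  Position 5 ('b'): matches sub[1] = 'b'
  Position 6 ('d'): no match needed
  Position 7 ('d'): no match needed
All 2 characters matched => is a subsequence

1


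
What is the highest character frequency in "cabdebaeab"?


Input: cabdebaeab
Character counts:
  'a': 3
  'b': 3
  'c': 1
  'd': 1
  'e': 2
Maximum frequency: 3

3


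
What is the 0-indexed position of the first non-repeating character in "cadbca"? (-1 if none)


Input: cadbca
Character frequencies:
  'a': 2
  'b': 1
  'c': 2
  'd': 1
Scanning left to right for freq == 1:
  Position 0 ('c'): freq=2, skip
  Position 1 ('a'): freq=2, skip
  Position 2 ('d'): unique! => answer = 2

2


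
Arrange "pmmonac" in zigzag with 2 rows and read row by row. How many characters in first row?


Zigzag "pmmonac" into 2 rows:
Placing characters:
  'p' => row 0
  'm' => row 1
  'm' => row 0
  'o' => row 1
  'n' => row 0
  'a' => row 1
  'c' => row 0
Rows:
  Row 0: "pmnc"
  Row 1: "moa"
First row length: 4

4
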